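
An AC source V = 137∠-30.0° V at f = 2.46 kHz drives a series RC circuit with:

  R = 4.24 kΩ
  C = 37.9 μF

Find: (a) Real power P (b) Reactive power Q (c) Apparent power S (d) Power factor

Step 1 — Angular frequency: ω = 2π·f = 2π·2460 = 1.546e+04 rad/s.
Step 2 — Component impedances:
  R: Z = R = 4240 Ω
  C: Z = 1/(jωC) = -j/(ω·C) = 0 - j1.707 Ω
Step 3 — Series combination: Z_total = R + C = 4240 - j1.707 Ω = 4240∠-0.0° Ω.
Step 4 — Source phasor: V = 137∠-30.0° V = 118.6 - j68.5 V.
Step 5 — Current: I = V / Z = 0.02799 - j0.01614 A = 0.03231∠-30.0° A.
Step 6 — Complex power: S = V·I* = 4.427 - j0.001782 VA.
Step 7 — Real power: P = Re(S) = 4.427 W.
Step 8 — Reactive power: Q = Im(S) = -0.001782 VAR.
Step 9 — Apparent power: |S| = 4.427 VA.
Step 10 — Power factor: PF = P/|S| = 1 (leading).

(a) P = 4.427 W  (b) Q = -0.001782 VAR  (c) S = 4.427 VA  (d) PF = 1 (leading)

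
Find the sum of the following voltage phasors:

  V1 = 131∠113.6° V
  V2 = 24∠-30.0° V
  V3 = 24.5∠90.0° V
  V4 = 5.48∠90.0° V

Step 1 — Convert each phasor to rectangular form:
  V1 = 131·(cos(113.6°) + j·sin(113.6°)) = -52.45 + j120 V
  V2 = 24·(cos(-30.0°) + j·sin(-30.0°)) = 20.78 - j12 V
  V3 = 24.5·(cos(90.0°) + j·sin(90.0°)) = 0 + j24.5 V
  V4 = 5.48·(cos(90.0°) + j·sin(90.0°)) = 0 + j5.48 V
Step 2 — Sum components: V_total = -31.66 + j138 V.
Step 3 — Convert to polar: |V_total| = 141.6 V, ∠V_total = 102.9°.

V_total = 141.6∠102.9° V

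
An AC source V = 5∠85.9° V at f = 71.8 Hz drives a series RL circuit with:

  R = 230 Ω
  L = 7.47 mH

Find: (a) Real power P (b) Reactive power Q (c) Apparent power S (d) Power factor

Step 1 — Angular frequency: ω = 2π·f = 2π·71.8 = 451.1 rad/s.
Step 2 — Component impedances:
  R: Z = R = 230 Ω
  L: Z = jωL = j·451.1·0.00747 = 0 + j3.37 Ω
Step 3 — Series combination: Z_total = R + L = 230 + j3.37 Ω = 230∠0.8° Ω.
Step 4 — Source phasor: V = 5∠85.9° V = 0.3575 + j4.987 V.
Step 5 — Current: I = V / Z = 0.001872 + j0.02166 A = 0.02174∠85.1° A.
Step 6 — Complex power: S = V·I* = 0.1087 + j0.001592 VA.
Step 7 — Real power: P = Re(S) = 0.1087 W.
Step 8 — Reactive power: Q = Im(S) = 0.001592 VAR.
Step 9 — Apparent power: |S| = 0.1087 VA.
Step 10 — Power factor: PF = P/|S| = 0.9999 (lagging).

(a) P = 0.1087 W  (b) Q = 0.001592 VAR  (c) S = 0.1087 VA  (d) PF = 0.9999 (lagging)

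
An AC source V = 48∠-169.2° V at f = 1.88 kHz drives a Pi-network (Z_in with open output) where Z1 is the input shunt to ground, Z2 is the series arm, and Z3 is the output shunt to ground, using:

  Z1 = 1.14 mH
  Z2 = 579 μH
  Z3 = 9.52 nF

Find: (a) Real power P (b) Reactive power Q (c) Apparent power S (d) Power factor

Step 1 — Angular frequency: ω = 2π·f = 2π·1880 = 1.181e+04 rad/s.
Step 2 — Component impedances:
  Z1: Z = jωL = j·1.181e+04·0.00114 = 0 + j13.47 Ω
  Z2: Z = jωL = j·1.181e+04·0.000579 = 0 + j6.839 Ω
  Z3: Z = 1/(jωC) = -j/(ω·C) = 0 - j8893 Ω
Step 3 — With open output, the series arm Z2 and the output shunt Z3 appear in series to ground: Z2 + Z3 = 0 - j8886 Ω.
Step 4 — Parallel with input shunt Z1: Z_in = Z1 || (Z2 + Z3) = 0 + j13.49 Ω = 13.49∠90.0° Ω.
Step 5 — Source phasor: V = 48∠-169.2° V = -47.15 - j8.994 V.
Step 6 — Current: I = V / Z = -0.6669 + j3.496 A = 3.559∠100.8° A.
Step 7 — Complex power: S = V·I* = 0 + j170.8 VA.
Step 8 — Real power: P = Re(S) = 0 W.
Step 9 — Reactive power: Q = Im(S) = 170.8 VAR.
Step 10 — Apparent power: |S| = 170.8 VA.
Step 11 — Power factor: PF = P/|S| = 0 (lagging).

(a) P = 0 W  (b) Q = 170.8 VAR  (c) S = 170.8 VA  (d) PF = 0 (lagging)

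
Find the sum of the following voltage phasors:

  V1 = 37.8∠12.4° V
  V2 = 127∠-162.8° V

Step 1 — Convert each phasor to rectangular form:
  V1 = 37.8·(cos(12.4°) + j·sin(12.4°)) = 36.92 + j8.117 V
  V2 = 127·(cos(-162.8°) + j·sin(-162.8°)) = -121.3 - j37.55 V
Step 2 — Sum components: V_total = -84.4 - j29.44 V.
Step 3 — Convert to polar: |V_total| = 89.39 V, ∠V_total = -160.8°.

V_total = 89.39∠-160.8° V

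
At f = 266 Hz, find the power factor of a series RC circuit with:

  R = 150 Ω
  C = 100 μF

Step 1 — Angular frequency: ω = 2π·f = 2π·266 = 1671 rad/s.
Step 2 — Component impedances:
  R: Z = R = 150 Ω
  C: Z = 1/(jωC) = -j/(ω·C) = 0 - j5.983 Ω
Step 3 — Series combination: Z_total = R + C = 150 - j5.983 Ω = 150.1∠-2.3° Ω.
Step 4 — Power factor: PF = cos(φ) = Re(Z)/|Z| = 150/150.12 = 0.9992.
Step 5 — Type: Im(Z) = -5.983 ⇒ leading (phase φ = -2.3°).

PF = 0.9992 (leading, φ = -2.3°)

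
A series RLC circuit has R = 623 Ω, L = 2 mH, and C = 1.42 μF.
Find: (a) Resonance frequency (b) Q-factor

Step 1 — Resonance condition Im(Z)=0 gives ω₀ = 1/√(LC).
Step 2 — ω₀ = 1/√(0.002·1.42e-06) = 1.876e+04 rad/s.
Step 3 — f₀ = ω₀/(2π) = 2986 Hz.
Step 4 — Series Q: Q = ω₀L/R = 1.876e+04·0.002/623 = 0.06024.

(a) f₀ = 2986 Hz  (b) Q = 0.06024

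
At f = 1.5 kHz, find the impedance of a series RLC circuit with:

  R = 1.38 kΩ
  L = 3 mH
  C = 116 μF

Step 1 — Angular frequency: ω = 2π·f = 2π·1500 = 9425 rad/s.
Step 2 — Component impedances:
  R: Z = R = 1380 Ω
  L: Z = jωL = j·9425·0.003 = 0 + j28.27 Ω
  C: Z = 1/(jωC) = -j/(ω·C) = 0 - j0.9147 Ω
Step 3 — Series combination: Z_total = R + L + C = 1380 + j27.36 Ω = 1380∠1.1° Ω.

Z = 1380 + j27.36 Ω = 1380∠1.1° Ω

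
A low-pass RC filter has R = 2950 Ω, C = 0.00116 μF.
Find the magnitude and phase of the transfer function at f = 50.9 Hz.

Step 1 — Angular frequency: ω = 2π·50.9 = 319.8 rad/s.
Step 2 — Transfer function: H(jω) = 1/(1 + jωRC).
Step 3 — Denominator: 1 + jωRC = 1 + j·319.8·2950·1.16e-09 = 1 + j0.001094.
Step 4 — H = 1 - j0.001094.
Step 5 — Magnitude: |H| = 1 (-0.0 dB); phase: φ = -0.1°.

|H| = 1 (-0.0 dB), φ = -0.1°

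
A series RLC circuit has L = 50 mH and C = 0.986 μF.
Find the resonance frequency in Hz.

Step 1 — Resonance condition Im(Z)=0 gives ω₀ = 1/√(LC).
Step 2 — ω₀ = 1/√(0.05·9.86e-07) = 4504 rad/s.
Step 3 — f₀ = ω₀/(2π) = 716.8 Hz.

f₀ = 716.8 Hz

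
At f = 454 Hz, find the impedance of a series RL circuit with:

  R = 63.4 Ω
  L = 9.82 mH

Step 1 — Angular frequency: ω = 2π·f = 2π·454 = 2853 rad/s.
Step 2 — Component impedances:
  R: Z = R = 63.4 Ω
  L: Z = jωL = j·2853·0.00982 = 0 + j28.01 Ω
Step 3 — Series combination: Z_total = R + L = 63.4 + j28.01 Ω = 69.31∠23.8° Ω.

Z = 63.4 + j28.01 Ω = 69.31∠23.8° Ω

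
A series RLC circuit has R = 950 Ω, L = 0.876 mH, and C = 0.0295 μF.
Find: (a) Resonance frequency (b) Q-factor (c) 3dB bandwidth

Step 1 — Resonance condition Im(Z)=0 gives ω₀ = 1/√(LC).
Step 2 — ω₀ = 1/√(0.000876·2.95e-08) = 1.967e+05 rad/s.
Step 3 — f₀ = ω₀/(2π) = 3.131e+04 Hz.
Step 4 — Series Q: Q = ω₀L/R = 1.967e+05·0.000876/950 = 0.1814.
Step 5 — 3dB bandwidth: Δω = ω₀/Q = 1.084e+06 rad/s; BW = Δω/(2π) = 1.726e+05 Hz.

(a) f₀ = 3.131e+04 Hz  (b) Q = 0.1814  (c) BW = 1.726e+05 Hz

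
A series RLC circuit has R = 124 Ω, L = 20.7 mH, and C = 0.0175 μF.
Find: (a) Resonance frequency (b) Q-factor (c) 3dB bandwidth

Step 1 — Resonance: ω₀ = 1/√(LC) = 1/√(0.0207·1.75e-08) = 5.254e+04 rad/s.
Step 2 — f₀ = ω₀/(2π) = 8362 Hz.
Step 3 — Series Q: Q = ω₀L/R = 5.254e+04·0.0207/124 = 8.771.
Step 4 — Bandwidth: Δω = ω₀/Q = 5990 rad/s; BW = Δω/(2π) = 953.4 Hz.

(a) f₀ = 8362 Hz  (b) Q = 8.771  (c) BW = 953.4 Hz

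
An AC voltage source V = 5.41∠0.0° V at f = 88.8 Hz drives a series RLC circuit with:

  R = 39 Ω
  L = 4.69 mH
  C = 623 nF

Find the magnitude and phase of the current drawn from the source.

Step 1 — Angular frequency: ω = 2π·f = 2π·88.8 = 557.9 rad/s.
Step 2 — Component impedances:
  R: Z = R = 39 Ω
  L: Z = jωL = j·557.9·0.00469 = 0 + j2.617 Ω
  C: Z = 1/(jωC) = -j/(ω·C) = 0 - j2877 Ω
Step 3 — Series combination: Z_total = R + L + C = 39 - j2874 Ω = 2875∠-89.2° Ω.
Step 4 — Source phasor: V = 5.41∠0.0° V = 5.41 V.
Step 5 — Ohm's law: I = V / Z_total = (5.41) / (39 - j2874) = 2.553e-05 + j0.001882 A.
Step 6 — Convert to polar: |I| = 0.001882 A, ∠I = 89.2°.

I = 0.001882∠89.2° A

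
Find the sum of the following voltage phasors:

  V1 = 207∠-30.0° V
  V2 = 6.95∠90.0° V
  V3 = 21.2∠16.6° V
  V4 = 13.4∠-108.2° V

Step 1 — Convert each phasor to rectangular form:
  V1 = 207·(cos(-30.0°) + j·sin(-30.0°)) = 179.3 - j103.5 V
  V2 = 6.95·(cos(90.0°) + j·sin(90.0°)) = 0 + j6.95 V
  V3 = 21.2·(cos(16.6°) + j·sin(16.6°)) = 20.32 + j6.057 V
  V4 = 13.4·(cos(-108.2°) + j·sin(-108.2°)) = -4.185 - j12.73 V
Step 2 — Sum components: V_total = 195.4 - j103.2 V.
Step 3 — Convert to polar: |V_total| = 221 V, ∠V_total = -27.8°.

V_total = 221∠-27.8° V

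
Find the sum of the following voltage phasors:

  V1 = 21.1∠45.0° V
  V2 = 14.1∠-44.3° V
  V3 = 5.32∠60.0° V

Step 1 — Convert each phasor to rectangular form:
  V1 = 21.1·(cos(45.0°) + j·sin(45.0°)) = 14.92 + j14.92 V
  V2 = 14.1·(cos(-44.3°) + j·sin(-44.3°)) = 10.09 - j9.848 V
  V3 = 5.32·(cos(60.0°) + j·sin(60.0°)) = 2.66 + j4.607 V
Step 2 — Sum components: V_total = 27.67 + j9.68 V.
Step 3 — Convert to polar: |V_total| = 29.32 V, ∠V_total = 19.3°.

V_total = 29.32∠19.3° V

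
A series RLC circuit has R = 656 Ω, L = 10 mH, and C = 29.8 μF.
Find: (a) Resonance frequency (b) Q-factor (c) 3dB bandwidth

Step 1 — Resonance condition Im(Z)=0 gives ω₀ = 1/√(LC).
Step 2 — ω₀ = 1/√(0.01·2.98e-05) = 1832 rad/s.
Step 3 — f₀ = ω₀/(2π) = 291.5 Hz.
Step 4 — Series Q: Q = ω₀L/R = 1832·0.01/656 = 0.02792.
Step 5 — 3dB bandwidth: Δω = ω₀/Q = 6.56e+04 rad/s; BW = Δω/(2π) = 1.044e+04 Hz.

(a) f₀ = 291.5 Hz  (b) Q = 0.02792  (c) BW = 1.044e+04 Hz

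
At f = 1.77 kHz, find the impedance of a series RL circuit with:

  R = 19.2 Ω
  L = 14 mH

Step 1 — Angular frequency: ω = 2π·f = 2π·1770 = 1.112e+04 rad/s.
Step 2 — Component impedances:
  R: Z = R = 19.2 Ω
  L: Z = jωL = j·1.112e+04·0.014 = 0 + j155.7 Ω
Step 3 — Series combination: Z_total = R + L = 19.2 + j155.7 Ω = 156.9∠83.0° Ω.

Z = 19.2 + j155.7 Ω = 156.9∠83.0° Ω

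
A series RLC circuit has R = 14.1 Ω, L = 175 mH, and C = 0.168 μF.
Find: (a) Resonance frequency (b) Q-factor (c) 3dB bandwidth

Step 1 — Resonance: ω₀ = 1/√(LC) = 1/√(0.175·1.68e-07) = 5832 rad/s.
Step 2 — f₀ = ω₀/(2π) = 928.2 Hz.
Step 3 — Series Q: Q = ω₀L/R = 5832·0.175/14.1 = 72.38.
Step 4 — Bandwidth: Δω = ω₀/Q = 80.57 rad/s; BW = Δω/(2π) = 12.82 Hz.

(a) f₀ = 928.2 Hz  (b) Q = 72.38  (c) BW = 12.82 Hz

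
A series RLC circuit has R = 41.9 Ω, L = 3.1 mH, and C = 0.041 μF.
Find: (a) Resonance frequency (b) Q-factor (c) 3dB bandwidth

Step 1 — Resonance: ω₀ = 1/√(LC) = 1/√(0.0031·4.1e-08) = 8.87e+04 rad/s.
Step 2 — f₀ = ω₀/(2π) = 1.412e+04 Hz.
Step 3 — Series Q: Q = ω₀L/R = 8.87e+04·0.0031/41.9 = 6.563.
Step 4 — Bandwidth: Δω = ω₀/Q = 1.352e+04 rad/s; BW = Δω/(2π) = 2151 Hz.

(a) f₀ = 1.412e+04 Hz  (b) Q = 6.563  (c) BW = 2151 Hz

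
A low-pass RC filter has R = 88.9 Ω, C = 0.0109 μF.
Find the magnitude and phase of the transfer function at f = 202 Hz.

Step 1 — Angular frequency: ω = 2π·202 = 1269 rad/s.
Step 2 — Transfer function: H(jω) = 1/(1 + jωRC).
Step 3 — Denominator: 1 + jωRC = 1 + j·1269·88.9·1.09e-08 = 1 + j0.00123.
Step 4 — H = 1 - j0.00123.
Step 5 — Magnitude: |H| = 1 (-0.0 dB); phase: φ = -0.1°.

|H| = 1 (-0.0 dB), φ = -0.1°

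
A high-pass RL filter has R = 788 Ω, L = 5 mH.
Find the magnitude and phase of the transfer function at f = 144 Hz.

Step 1 — Angular frequency: ω = 2π·144 = 904.8 rad/s.
Step 2 — Transfer function: H(jω) = jωL/(R + jωL).
Step 3 — Numerator jωL = j·4.524; denominator R + jωL = 788 + j4.524.
Step 4 — H = 3.296e-05 + j0.005741.
Step 5 — Magnitude: |H| = 0.005741 (-44.8 dB); phase: φ = 89.7°.

|H| = 0.005741 (-44.8 dB), φ = 89.7°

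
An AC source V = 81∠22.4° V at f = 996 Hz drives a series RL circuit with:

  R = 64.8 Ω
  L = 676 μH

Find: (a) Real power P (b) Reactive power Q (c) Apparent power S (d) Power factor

Step 1 — Angular frequency: ω = 2π·f = 2π·996 = 6258 rad/s.
Step 2 — Component impedances:
  R: Z = R = 64.8 Ω
  L: Z = jωL = j·6258·0.000676 = 0 + j4.23 Ω
Step 3 — Series combination: Z_total = R + L = 64.8 + j4.23 Ω = 64.94∠3.7° Ω.
Step 4 — Source phasor: V = 81∠22.4° V = 74.89 + j30.87 V.
Step 5 — Current: I = V / Z = 1.182 + j0.3992 A = 1.247∠18.7° A.
Step 6 — Complex power: S = V·I* = 100.8 + j6.582 VA.
Step 7 — Real power: P = Re(S) = 100.8 W.
Step 8 — Reactive power: Q = Im(S) = 6.582 VAR.
Step 9 — Apparent power: |S| = 101 VA.
Step 10 — Power factor: PF = P/|S| = 0.9979 (lagging).

(a) P = 100.8 W  (b) Q = 6.582 VAR  (c) S = 101 VA  (d) PF = 0.9979 (lagging)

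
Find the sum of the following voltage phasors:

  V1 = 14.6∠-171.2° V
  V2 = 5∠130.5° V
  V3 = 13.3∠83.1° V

Step 1 — Convert each phasor to rectangular form:
  V1 = 14.6·(cos(-171.2°) + j·sin(-171.2°)) = -14.43 - j2.234 V
  V2 = 5·(cos(130.5°) + j·sin(130.5°)) = -3.247 + j3.802 V
  V3 = 13.3·(cos(83.1°) + j·sin(83.1°)) = 1.598 + j13.2 V
Step 2 — Sum components: V_total = -16.08 + j14.77 V.
Step 3 — Convert to polar: |V_total| = 21.83 V, ∠V_total = 137.4°.

V_total = 21.83∠137.4° V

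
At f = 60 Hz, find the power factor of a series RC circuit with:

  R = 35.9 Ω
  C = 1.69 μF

Step 1 — Angular frequency: ω = 2π·f = 2π·60 = 377 rad/s.
Step 2 — Component impedances:
  R: Z = R = 35.9 Ω
  C: Z = 1/(jωC) = -j/(ω·C) = 0 - j1570 Ω
Step 3 — Series combination: Z_total = R + C = 35.9 - j1570 Ω = 1570∠-88.7° Ω.
Step 4 — Power factor: PF = cos(φ) = Re(Z)/|Z| = 35.9/1570 = 0.02287.
Step 5 — Type: Im(Z) = -1570 ⇒ leading (phase φ = -88.7°).

PF = 0.02287 (leading, φ = -88.7°)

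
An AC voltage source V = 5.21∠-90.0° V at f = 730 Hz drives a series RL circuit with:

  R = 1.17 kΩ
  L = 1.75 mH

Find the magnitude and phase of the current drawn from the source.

Step 1 — Angular frequency: ω = 2π·f = 2π·730 = 4587 rad/s.
Step 2 — Component impedances:
  R: Z = R = 1170 Ω
  L: Z = jωL = j·4587·0.00175 = 0 + j8.027 Ω
Step 3 — Series combination: Z_total = R + L = 1170 + j8.027 Ω = 1170∠0.4° Ω.
Step 4 — Source phasor: V = 5.21∠-90.0° V = 0 - j5.21 V.
Step 5 — Ohm's law: I = V / Z_total = (0 - j5.21) / (1170 + j8.027) = -3.055e-05 - j0.004453 A.
Step 6 — Convert to polar: |I| = 0.004453 A, ∠I = -90.4°.

I = 0.004453∠-90.4° A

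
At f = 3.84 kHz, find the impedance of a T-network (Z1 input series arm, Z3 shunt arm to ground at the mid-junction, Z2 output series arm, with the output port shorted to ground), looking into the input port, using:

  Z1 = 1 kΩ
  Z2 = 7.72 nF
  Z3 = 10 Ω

Step 1 — Angular frequency: ω = 2π·f = 2π·3840 = 2.413e+04 rad/s.
Step 2 — Component impedances:
  Z1: Z = R = 1000 Ω
  Z2: Z = 1/(jωC) = -j/(ω·C) = 0 - j5369 Ω
  Z3: Z = R = 10 Ω
Step 3 — With the output port shorted to ground, the output series arm Z2 runs from the junction to ground; the shunt arm Z3 also runs from the junction to ground. They appear in parallel: Z3 || Z2 = 10 - j0.01863 Ω.
Step 4 — Series with input arm Z1: Z_in = Z1 + (Z3 || Z2) = 1010 - j0.01863 Ω = 1010∠-0.0° Ω.

Z = 1010 - j0.01863 Ω = 1010∠-0.0° Ω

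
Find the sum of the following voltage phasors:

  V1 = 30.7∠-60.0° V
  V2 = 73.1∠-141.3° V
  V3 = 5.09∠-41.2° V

Step 1 — Convert each phasor to rectangular form:
  V1 = 30.7·(cos(-60.0°) + j·sin(-60.0°)) = 15.35 - j26.59 V
  V2 = 73.1·(cos(-141.3°) + j·sin(-141.3°)) = -57.05 - j45.71 V
  V3 = 5.09·(cos(-41.2°) + j·sin(-41.2°)) = 3.83 - j3.353 V
Step 2 — Sum components: V_total = -37.87 - j75.64 V.
Step 3 — Convert to polar: |V_total| = 84.59 V, ∠V_total = -116.6°.

V_total = 84.59∠-116.6° V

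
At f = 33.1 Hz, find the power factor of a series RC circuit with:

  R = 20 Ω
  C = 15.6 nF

Step 1 — Angular frequency: ω = 2π·f = 2π·33.1 = 208 rad/s.
Step 2 — Component impedances:
  R: Z = R = 20 Ω
  C: Z = 1/(jωC) = -j/(ω·C) = 0 - j3.082e+05 Ω
Step 3 — Series combination: Z_total = R + C = 20 - j3.082e+05 Ω = 3.082e+05∠-90.0° Ω.
Step 4 — Power factor: PF = cos(φ) = Re(Z)/|Z| = 20/3.082e+05 = 6.489e-05.
Step 5 — Type: Im(Z) = -3.082e+05 ⇒ leading (phase φ = -90.0°).

PF = 6.489e-05 (leading, φ = -90.0°)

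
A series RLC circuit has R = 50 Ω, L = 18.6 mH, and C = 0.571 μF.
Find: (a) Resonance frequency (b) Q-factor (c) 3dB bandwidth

Step 1 — Resonance: ω₀ = 1/√(LC) = 1/√(0.0186·5.71e-07) = 9703 rad/s.
Step 2 — f₀ = ω₀/(2π) = 1544 Hz.
Step 3 — Series Q: Q = ω₀L/R = 9703·0.0186/50 = 3.61.
Step 4 — Bandwidth: Δω = ω₀/Q = 2688 rad/s; BW = Δω/(2π) = 427.8 Hz.

(a) f₀ = 1544 Hz  (b) Q = 3.61  (c) BW = 427.8 Hz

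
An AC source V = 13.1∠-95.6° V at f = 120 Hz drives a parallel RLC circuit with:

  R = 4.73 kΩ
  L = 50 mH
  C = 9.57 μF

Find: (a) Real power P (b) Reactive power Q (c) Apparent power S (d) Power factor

Step 1 — Angular frequency: ω = 2π·f = 2π·120 = 754 rad/s.
Step 2 — Component impedances:
  R: Z = R = 4730 Ω
  L: Z = jωL = j·754·0.05 = 0 + j37.7 Ω
  C: Z = 1/(jωC) = -j/(ω·C) = 0 - j138.6 Ω
Step 3 — Parallel combination: 1/Z_total = 1/R + 1/L + 1/C; Z_total = 0.5669 + j51.78 Ω = 51.78∠89.4° Ω.
Step 4 — Source phasor: V = 13.1∠-95.6° V = -1.278 - j13.04 V.
Step 5 — Current: I = V / Z = -0.252 + j0.02193 A = 0.253∠175.0° A.
Step 6 — Complex power: S = V·I* = 0.03628 + j3.314 VA.
Step 7 — Real power: P = Re(S) = 0.03628 W.
Step 8 — Reactive power: Q = Im(S) = 3.314 VAR.
Step 9 — Apparent power: |S| = 3.314 VA.
Step 10 — Power factor: PF = P/|S| = 0.01095 (lagging).

(a) P = 0.03628 W  (b) Q = 3.314 VAR  (c) S = 3.314 VA  (d) PF = 0.01095 (lagging)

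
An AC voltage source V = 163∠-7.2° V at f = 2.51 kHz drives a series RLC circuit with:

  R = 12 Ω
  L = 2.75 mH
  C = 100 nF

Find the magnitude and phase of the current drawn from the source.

Step 1 — Angular frequency: ω = 2π·f = 2π·2510 = 1.577e+04 rad/s.
Step 2 — Component impedances:
  R: Z = R = 12 Ω
  L: Z = jωL = j·1.577e+04·0.00275 = 0 + j43.37 Ω
  C: Z = 1/(jωC) = -j/(ω·C) = 0 - j634.1 Ω
Step 3 — Series combination: Z_total = R + L + C = 12 - j590.7 Ω = 590.8∠-88.8° Ω.
Step 4 — Source phasor: V = 163∠-7.2° V = 161.7 - j20.43 V.
Step 5 — Ohm's law: I = V / Z_total = (161.7 - j20.43) / (12 - j590.7) = 0.04013 + j0.2729 A.
Step 6 — Convert to polar: |I| = 0.2759 A, ∠I = 81.6°.

I = 0.2759∠81.6° A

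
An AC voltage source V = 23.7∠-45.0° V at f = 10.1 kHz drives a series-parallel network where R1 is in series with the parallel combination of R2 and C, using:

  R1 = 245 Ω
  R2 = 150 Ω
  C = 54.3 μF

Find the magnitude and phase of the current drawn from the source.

Step 1 — Angular frequency: ω = 2π·f = 2π·1.01e+04 = 6.346e+04 rad/s.
Step 2 — Component impedances:
  R1: Z = R = 245 Ω
  R2: Z = R = 150 Ω
  C: Z = 1/(jωC) = -j/(ω·C) = 0 - j0.2902 Ω
Step 3 — Parallel branch: R2 || C = 1/(1/R2 + 1/C) = 0.0005614 - j0.2902 Ω.
Step 4 — Series with R1: Z_total = R1 + (R2 || C) = 245 - j0.2902 Ω = 245∠-0.1° Ω.
Step 5 — Source phasor: V = 23.7∠-45.0° V = 16.76 - j16.76 V.
Step 6 — Ohm's law: I = V / Z_total = (16.76 - j16.76) / (245 - j0.2902) = 0.06848 - j0.06832 A.
Step 7 — Convert to polar: |I| = 0.09673 A, ∠I = -44.9°.

I = 0.09673∠-44.9° A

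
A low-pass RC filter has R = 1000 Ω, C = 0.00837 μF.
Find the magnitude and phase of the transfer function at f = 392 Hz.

Step 1 — Angular frequency: ω = 2π·392 = 2463 rad/s.
Step 2 — Transfer function: H(jω) = 1/(1 + jωRC).
Step 3 — Denominator: 1 + jωRC = 1 + j·2463·1000·8.37e-09 = 1 + j0.02062.
Step 4 — H = 0.9996 - j0.02061.
Step 5 — Magnitude: |H| = 0.9998 (-0.0 dB); phase: φ = -1.2°.

|H| = 0.9998 (-0.0 dB), φ = -1.2°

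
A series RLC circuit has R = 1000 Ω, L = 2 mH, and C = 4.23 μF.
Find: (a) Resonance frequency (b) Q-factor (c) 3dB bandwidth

Step 1 — Resonance: ω₀ = 1/√(LC) = 1/√(0.002·4.23e-06) = 1.087e+04 rad/s.
Step 2 — f₀ = ω₀/(2π) = 1730 Hz.
Step 3 — Series Q: Q = ω₀L/R = 1.087e+04·0.002/1000 = 0.02174.
Step 4 — Bandwidth: Δω = ω₀/Q = 5e+05 rad/s; BW = Δω/(2π) = 7.958e+04 Hz.

(a) f₀ = 1730 Hz  (b) Q = 0.02174  (c) BW = 7.958e+04 Hz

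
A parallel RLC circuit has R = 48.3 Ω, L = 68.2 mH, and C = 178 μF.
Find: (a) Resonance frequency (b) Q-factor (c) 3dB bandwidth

Step 1 — Resonance: ω₀ = 1/√(LC) = 1/√(0.0682·0.000178) = 287 rad/s.
Step 2 — f₀ = ω₀/(2π) = 45.68 Hz.
Step 3 — Parallel Q: Q = R/(ω₀L) = 48.3/(287·0.0682) = 2.468.
Step 4 — Bandwidth: Δω = ω₀/Q = 116.3 rad/s; BW = Δω/(2π) = 18.51 Hz.

(a) f₀ = 45.68 Hz  (b) Q = 2.468  (c) BW = 18.51 Hz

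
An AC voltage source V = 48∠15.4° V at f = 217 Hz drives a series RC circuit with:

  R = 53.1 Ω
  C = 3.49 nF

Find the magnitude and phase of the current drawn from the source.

Step 1 — Angular frequency: ω = 2π·f = 2π·217 = 1363 rad/s.
Step 2 — Component impedances:
  R: Z = R = 53.1 Ω
  C: Z = 1/(jωC) = -j/(ω·C) = 0 - j2.102e+05 Ω
Step 3 — Series combination: Z_total = R + C = 53.1 - j2.102e+05 Ω = 2.102e+05∠-90.0° Ω.
Step 4 — Source phasor: V = 48∠15.4° V = 46.28 + j12.75 V.
Step 5 — Ohm's law: I = V / Z_total = (46.28 + j12.75) / (53.1 - j2.102e+05) = -6.06e-05 + j0.0002202 A.
Step 6 — Convert to polar: |I| = 0.0002284 A, ∠I = 105.4°.

I = 0.0002284∠105.4° A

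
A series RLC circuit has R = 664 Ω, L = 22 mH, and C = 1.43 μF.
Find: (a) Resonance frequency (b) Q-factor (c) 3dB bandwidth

Step 1 — Resonance: ω₀ = 1/√(LC) = 1/√(0.022·1.43e-06) = 5638 rad/s.
Step 2 — f₀ = ω₀/(2π) = 897.3 Hz.
Step 3 — Series Q: Q = ω₀L/R = 5638·0.022/664 = 0.1868.
Step 4 — Bandwidth: Δω = ω₀/Q = 3.018e+04 rad/s; BW = Δω/(2π) = 4804 Hz.

(a) f₀ = 897.3 Hz  (b) Q = 0.1868  (c) BW = 4804 Hz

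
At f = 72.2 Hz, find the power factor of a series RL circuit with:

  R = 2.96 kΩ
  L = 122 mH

Step 1 — Angular frequency: ω = 2π·f = 2π·72.2 = 453.6 rad/s.
Step 2 — Component impedances:
  R: Z = R = 2960 Ω
  L: Z = jωL = j·453.6·0.122 = 0 + j55.34 Ω
Step 3 — Series combination: Z_total = R + L = 2960 + j55.34 Ω = 2961∠1.1° Ω.
Step 4 — Power factor: PF = cos(φ) = Re(Z)/|Z| = 2960/2960.5 = 0.9998.
Step 5 — Type: Im(Z) = 55.34 ⇒ lagging (phase φ = 1.1°).

PF = 0.9998 (lagging, φ = 1.1°)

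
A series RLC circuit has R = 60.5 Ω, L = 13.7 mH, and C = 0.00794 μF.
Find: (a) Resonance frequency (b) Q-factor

Step 1 — Resonance condition Im(Z)=0 gives ω₀ = 1/√(LC).
Step 2 — ω₀ = 1/√(0.0137·7.94e-09) = 9.588e+04 rad/s.
Step 3 — f₀ = ω₀/(2π) = 1.526e+04 Hz.
Step 4 — Series Q: Q = ω₀L/R = 9.588e+04·0.0137/60.5 = 21.71.

(a) f₀ = 1.526e+04 Hz  (b) Q = 21.71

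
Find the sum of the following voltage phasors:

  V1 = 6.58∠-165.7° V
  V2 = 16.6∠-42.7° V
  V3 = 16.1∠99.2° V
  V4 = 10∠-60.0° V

Step 1 — Convert each phasor to rectangular form:
  V1 = 6.58·(cos(-165.7°) + j·sin(-165.7°)) = -6.376 - j1.625 V
  V2 = 16.6·(cos(-42.7°) + j·sin(-42.7°)) = 12.2 - j11.26 V
  V3 = 16.1·(cos(99.2°) + j·sin(99.2°)) = -2.574 + j15.89 V
  V4 = 10·(cos(-60.0°) + j·sin(-60.0°)) = 5 - j8.66 V
Step 2 — Sum components: V_total = 8.249 - j5.65 V.
Step 3 — Convert to polar: |V_total| = 9.999 V, ∠V_total = -34.4°.

V_total = 9.999∠-34.4° V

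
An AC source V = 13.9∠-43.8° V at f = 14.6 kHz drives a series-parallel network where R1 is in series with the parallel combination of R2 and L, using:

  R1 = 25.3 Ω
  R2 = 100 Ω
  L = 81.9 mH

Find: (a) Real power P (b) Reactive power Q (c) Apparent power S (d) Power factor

Step 1 — Angular frequency: ω = 2π·f = 2π·1.46e+04 = 9.173e+04 rad/s.
Step 2 — Component impedances:
  R1: Z = R = 25.3 Ω
  R2: Z = R = 100 Ω
  L: Z = jωL = j·9.173e+04·0.0819 = 0 + j7513 Ω
Step 3 — Parallel branch: R2 || L = 1/(1/R2 + 1/L) = 99.98 + j1.331 Ω.
Step 4 — Series with R1: Z_total = R1 + (R2 || L) = 125.3 + j1.331 Ω = 125.3∠0.6° Ω.
Step 5 — Source phasor: V = 13.9∠-43.8° V = 10.03 - j9.621 V.
Step 6 — Current: I = V / Z = 0.07925 - j0.07763 A = 0.1109∠-44.4° A.
Step 7 — Complex power: S = V·I* = 1.542 + j0.01638 VA.
Step 8 — Real power: P = Re(S) = 1.542 W.
Step 9 — Reactive power: Q = Im(S) = 0.01638 VAR.
Step 10 — Apparent power: |S| = 1.542 VA.
Step 11 — Power factor: PF = P/|S| = 0.9999 (lagging).

(a) P = 1.542 W  (b) Q = 0.01638 VAR  (c) S = 1.542 VA  (d) PF = 0.9999 (lagging)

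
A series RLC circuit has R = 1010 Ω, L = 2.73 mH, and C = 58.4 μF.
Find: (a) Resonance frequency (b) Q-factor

Step 1 — Resonance condition Im(Z)=0 gives ω₀ = 1/√(LC).
Step 2 — ω₀ = 1/√(0.00273·5.84e-05) = 2504 rad/s.
Step 3 — f₀ = ω₀/(2π) = 398.6 Hz.
Step 4 — Series Q: Q = ω₀L/R = 2504·0.00273/1010 = 0.006769.

(a) f₀ = 398.6 Hz  (b) Q = 0.006769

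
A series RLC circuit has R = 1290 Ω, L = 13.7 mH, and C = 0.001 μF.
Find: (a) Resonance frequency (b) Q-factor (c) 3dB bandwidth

Step 1 — Resonance: ω₀ = 1/√(LC) = 1/√(0.0137·1e-09) = 2.702e+05 rad/s.
Step 2 — f₀ = ω₀/(2π) = 4.3e+04 Hz.
Step 3 — Series Q: Q = ω₀L/R = 2.702e+05·0.0137/1290 = 2.869.
Step 4 — Bandwidth: Δω = ω₀/Q = 9.416e+04 rad/s; BW = Δω/(2π) = 1.499e+04 Hz.

(a) f₀ = 4.3e+04 Hz  (b) Q = 2.869  (c) BW = 1.499e+04 Hz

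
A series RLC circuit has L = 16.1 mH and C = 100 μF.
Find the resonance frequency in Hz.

Step 1 — Resonance condition Im(Z)=0 gives ω₀ = 1/√(LC).
Step 2 — ω₀ = 1/√(0.0161·0.0001) = 788.1 rad/s.
Step 3 — f₀ = ω₀/(2π) = 125.4 Hz.

f₀ = 125.4 Hz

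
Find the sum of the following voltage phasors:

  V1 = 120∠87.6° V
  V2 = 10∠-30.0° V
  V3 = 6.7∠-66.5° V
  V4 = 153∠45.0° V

Step 1 — Convert each phasor to rectangular form:
  V1 = 120·(cos(87.6°) + j·sin(87.6°)) = 5.025 + j119.9 V
  V2 = 10·(cos(-30.0°) + j·sin(-30.0°)) = 8.66 - j5 V
  V3 = 6.7·(cos(-66.5°) + j·sin(-66.5°)) = 2.672 - j6.144 V
  V4 = 153·(cos(45.0°) + j·sin(45.0°)) = 108.2 + j108.2 V
Step 2 — Sum components: V_total = 124.5 + j216.9 V.
Step 3 — Convert to polar: |V_total| = 250.1 V, ∠V_total = 60.1°.

V_total = 250.1∠60.1° V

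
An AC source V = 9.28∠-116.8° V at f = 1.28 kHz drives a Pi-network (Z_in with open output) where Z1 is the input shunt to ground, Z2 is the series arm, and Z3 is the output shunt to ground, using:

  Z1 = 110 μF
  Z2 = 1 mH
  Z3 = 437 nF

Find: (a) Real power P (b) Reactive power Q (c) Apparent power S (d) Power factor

Step 1 — Angular frequency: ω = 2π·f = 2π·1280 = 8042 rad/s.
Step 2 — Component impedances:
  Z1: Z = 1/(jωC) = -j/(ω·C) = 0 - j1.13 Ω
  Z2: Z = jωL = j·8042·0.001 = 0 + j8.042 Ω
  Z3: Z = 1/(jωC) = -j/(ω·C) = 0 - j284.5 Ω
Step 3 — With open output, the series arm Z2 and the output shunt Z3 appear in series to ground: Z2 + Z3 = 0 - j276.5 Ω.
Step 4 — Parallel with input shunt Z1: Z_in = Z1 || (Z2 + Z3) = 0 - j1.126 Ω = 1.126∠-90.0° Ω.
Step 5 — Source phasor: V = 9.28∠-116.8° V = -4.184 - j8.283 V.
Step 6 — Current: I = V / Z = 7.358 - j3.717 A = 8.243∠-26.8° A.
Step 7 — Complex power: S = V·I* = 0 - j76.5 VA.
Step 8 — Real power: P = Re(S) = 0 W.
Step 9 — Reactive power: Q = Im(S) = -76.5 VAR.
Step 10 — Apparent power: |S| = 76.5 VA.
Step 11 — Power factor: PF = P/|S| = 0 (leading).

(a) P = 0 W  (b) Q = -76.5 VAR  (c) S = 76.5 VA  (d) PF = 0 (leading)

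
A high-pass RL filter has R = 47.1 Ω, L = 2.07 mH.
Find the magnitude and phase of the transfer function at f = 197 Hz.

Step 1 — Angular frequency: ω = 2π·197 = 1238 rad/s.
Step 2 — Transfer function: H(jω) = jωL/(R + jωL).
Step 3 — Numerator jωL = j·2.562; denominator R + jωL = 47.1 + j2.562.
Step 4 — H = 0.002951 + j0.05424.
Step 5 — Magnitude: |H| = 0.05432 (-25.3 dB); phase: φ = 86.9°.

|H| = 0.05432 (-25.3 dB), φ = 86.9°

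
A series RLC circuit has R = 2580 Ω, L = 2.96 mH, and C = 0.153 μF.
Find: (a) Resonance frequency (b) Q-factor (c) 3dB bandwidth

Step 1 — Resonance condition Im(Z)=0 gives ω₀ = 1/√(LC).
Step 2 — ω₀ = 1/√(0.00296·1.53e-07) = 4.699e+04 rad/s.
Step 3 — f₀ = ω₀/(2π) = 7479 Hz.
Step 4 — Series Q: Q = ω₀L/R = 4.699e+04·0.00296/2580 = 0.05391.
Step 5 — 3dB bandwidth: Δω = ω₀/Q = 8.716e+05 rad/s; BW = Δω/(2π) = 1.387e+05 Hz.

(a) f₀ = 7479 Hz  (b) Q = 0.05391  (c) BW = 1.387e+05 Hz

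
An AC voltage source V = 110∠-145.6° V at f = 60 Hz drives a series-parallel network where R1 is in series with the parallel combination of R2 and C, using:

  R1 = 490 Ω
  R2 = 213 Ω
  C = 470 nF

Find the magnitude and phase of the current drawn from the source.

Step 1 — Angular frequency: ω = 2π·f = 2π·60 = 377 rad/s.
Step 2 — Component impedances:
  R1: Z = R = 490 Ω
  R2: Z = R = 213 Ω
  C: Z = 1/(jωC) = -j/(ω·C) = 0 - j5644 Ω
Step 3 — Parallel branch: R2 || C = 1/(1/R2 + 1/C) = 212.7 - j8.027 Ω.
Step 4 — Series with R1: Z_total = R1 + (R2 || C) = 702.7 - j8.027 Ω = 702.7∠-0.7° Ω.
Step 5 — Source phasor: V = 110∠-145.6° V = -90.76 - j62.15 V.
Step 6 — Ohm's law: I = V / Z_total = (-90.76 - j62.15) / (702.7 - j8.027) = -0.1281 - j0.0899 A.
Step 7 — Convert to polar: |I| = 0.1565 A, ∠I = -144.9°.

I = 0.1565∠-144.9° A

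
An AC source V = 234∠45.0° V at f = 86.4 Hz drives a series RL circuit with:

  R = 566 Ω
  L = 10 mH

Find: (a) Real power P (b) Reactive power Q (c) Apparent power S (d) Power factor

Step 1 — Angular frequency: ω = 2π·f = 2π·86.4 = 542.9 rad/s.
Step 2 — Component impedances:
  R: Z = R = 566 Ω
  L: Z = jωL = j·542.9·0.01 = 0 + j5.429 Ω
Step 3 — Series combination: Z_total = R + L = 566 + j5.429 Ω = 566∠0.5° Ω.
Step 4 — Source phasor: V = 234∠45.0° V = 165.5 + j165.5 V.
Step 5 — Current: I = V / Z = 0.2951 + j0.2895 A = 0.4134∠44.5° A.
Step 6 — Complex power: S = V·I* = 96.73 + j0.9278 VA.
Step 7 — Real power: P = Re(S) = 96.73 W.
Step 8 — Reactive power: Q = Im(S) = 0.9278 VAR.
Step 9 — Apparent power: |S| = 96.74 VA.
Step 10 — Power factor: PF = P/|S| = 1 (lagging).

(a) P = 96.73 W  (b) Q = 0.9278 VAR  (c) S = 96.74 VA  (d) PF = 1 (lagging)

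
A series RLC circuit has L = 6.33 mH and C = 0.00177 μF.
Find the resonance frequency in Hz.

Step 1 — Resonance condition Im(Z)=0 gives ω₀ = 1/√(LC).
Step 2 — ω₀ = 1/√(0.00633·1.77e-09) = 2.988e+05 rad/s.
Step 3 — f₀ = ω₀/(2π) = 4.755e+04 Hz.

f₀ = 4.755e+04 Hz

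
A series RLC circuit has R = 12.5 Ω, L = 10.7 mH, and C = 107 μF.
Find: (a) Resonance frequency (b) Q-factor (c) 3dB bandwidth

Step 1 — Resonance condition Im(Z)=0 gives ω₀ = 1/√(LC).
Step 2 — ω₀ = 1/√(0.0107·0.000107) = 934.6 rad/s.
Step 3 — f₀ = ω₀/(2π) = 148.7 Hz.
Step 4 — Series Q: Q = ω₀L/R = 934.6·0.0107/12.5 = 0.8.
Step 5 — 3dB bandwidth: Δω = ω₀/Q = 1168 rad/s; BW = Δω/(2π) = 185.9 Hz.

(a) f₀ = 148.7 Hz  (b) Q = 0.8  (c) BW = 185.9 Hz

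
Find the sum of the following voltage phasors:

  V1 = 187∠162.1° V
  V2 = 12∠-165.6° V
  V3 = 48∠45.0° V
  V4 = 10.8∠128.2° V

Step 1 — Convert each phasor to rectangular form:
  V1 = 187·(cos(162.1°) + j·sin(162.1°)) = -177.9 + j57.48 V
  V2 = 12·(cos(-165.6°) + j·sin(-165.6°)) = -11.62 - j2.984 V
  V3 = 48·(cos(45.0°) + j·sin(45.0°)) = 33.94 + j33.94 V
  V4 = 10.8·(cos(128.2°) + j·sin(128.2°)) = -6.679 + j8.487 V
Step 2 — Sum components: V_total = -162.3 + j96.92 V.
Step 3 — Convert to polar: |V_total| = 189 V, ∠V_total = 149.2°.

V_total = 189∠149.2° V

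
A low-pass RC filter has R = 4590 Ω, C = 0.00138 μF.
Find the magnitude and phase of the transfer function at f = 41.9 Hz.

Step 1 — Angular frequency: ω = 2π·41.9 = 263.3 rad/s.
Step 2 — Transfer function: H(jω) = 1/(1 + jωRC).
Step 3 — Denominator: 1 + jωRC = 1 + j·263.3·4590·1.38e-09 = 1 + j0.001668.
Step 4 — H = 1 - j0.001668.
Step 5 — Magnitude: |H| = 1 (-0.0 dB); phase: φ = -0.1°.

|H| = 1 (-0.0 dB), φ = -0.1°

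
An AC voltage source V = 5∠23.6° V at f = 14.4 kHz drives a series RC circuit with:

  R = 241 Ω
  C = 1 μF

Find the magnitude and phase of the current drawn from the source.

Step 1 — Angular frequency: ω = 2π·f = 2π·1.44e+04 = 9.048e+04 rad/s.
Step 2 — Component impedances:
  R: Z = R = 241 Ω
  C: Z = 1/(jωC) = -j/(ω·C) = 0 - j11.05 Ω
Step 3 — Series combination: Z_total = R + C = 241 - j11.05 Ω = 241.3∠-2.6° Ω.
Step 4 — Source phasor: V = 5∠23.6° V = 4.582 + j2.002 V.
Step 5 — Ohm's law: I = V / Z_total = (4.582 + j2.002) / (241 - j11.05) = 0.01859 + j0.009159 A.
Step 6 — Convert to polar: |I| = 0.02073 A, ∠I = 26.2°.

I = 0.02073∠26.2° A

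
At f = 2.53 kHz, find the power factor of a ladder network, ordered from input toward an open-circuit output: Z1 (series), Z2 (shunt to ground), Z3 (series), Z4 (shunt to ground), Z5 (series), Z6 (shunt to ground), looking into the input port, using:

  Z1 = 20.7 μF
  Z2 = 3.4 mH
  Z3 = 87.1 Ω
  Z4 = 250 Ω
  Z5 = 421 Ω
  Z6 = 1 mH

Step 1 — Angular frequency: ω = 2π·f = 2π·2530 = 1.59e+04 rad/s.
Step 2 — Component impedances:
  Z1: Z = 1/(jωC) = -j/(ω·C) = 0 - j3.039 Ω
  Z2: Z = jωL = j·1.59e+04·0.0034 = 0 + j54.05 Ω
  Z3: Z = R = 87.1 Ω
  Z4: Z = R = 250 Ω
  Z5: Z = R = 421 Ω
  Z6: Z = jωL = j·1.59e+04·0.001 = 0 + j15.9 Ω
Step 3 — Ladder network (open output): work backward from the far end, alternating series and parallel combinations. Z_in = 11.37 + j48.39 Ω = 49.71∠76.8° Ω.
Step 4 — Power factor: PF = cos(φ) = Re(Z)/|Z| = 11.37/49.71 = 0.2287.
Step 5 — Type: Im(Z) = 48.39 ⇒ lagging (phase φ = 76.8°).

PF = 0.2287 (lagging, φ = 76.8°)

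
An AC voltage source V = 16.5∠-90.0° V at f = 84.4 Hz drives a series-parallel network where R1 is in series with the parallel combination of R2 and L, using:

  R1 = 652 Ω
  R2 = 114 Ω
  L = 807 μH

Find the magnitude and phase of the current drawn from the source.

Step 1 — Angular frequency: ω = 2π·f = 2π·84.4 = 530.3 rad/s.
Step 2 — Component impedances:
  R1: Z = R = 652 Ω
  R2: Z = R = 114 Ω
  L: Z = jωL = j·530.3·0.000807 = 0 + j0.428 Ω
Step 3 — Parallel branch: R2 || L = 1/(1/R2 + 1/L) = 0.001606 + j0.4279 Ω.
Step 4 — Series with R1: Z_total = R1 + (R2 || L) = 652 + j0.4279 Ω = 652∠0.0° Ω.
Step 5 — Source phasor: V = 16.5∠-90.0° V = 0 - j16.5 V.
Step 6 — Ohm's law: I = V / Z_total = (0 - j16.5) / (652 + j0.4279) = -1.661e-05 - j0.02531 A.
Step 7 — Convert to polar: |I| = 0.02531 A, ∠I = -90.0°.

I = 0.02531∠-90.0° A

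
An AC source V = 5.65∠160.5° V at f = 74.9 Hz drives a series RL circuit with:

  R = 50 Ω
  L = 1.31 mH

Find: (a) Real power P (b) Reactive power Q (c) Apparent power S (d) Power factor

Step 1 — Angular frequency: ω = 2π·f = 2π·74.9 = 470.6 rad/s.
Step 2 — Component impedances:
  R: Z = R = 50 Ω
  L: Z = jωL = j·470.6·0.00131 = 0 + j0.6165 Ω
Step 3 — Series combination: Z_total = R + L = 50 + j0.6165 Ω = 50∠0.7° Ω.
Step 4 — Source phasor: V = 5.65∠160.5° V = -5.326 + j1.886 V.
Step 5 — Current: I = V / Z = -0.106 + j0.03903 A = 0.113∠159.8° A.
Step 6 — Complex power: S = V·I* = 0.6384 + j0.007871 VA.
Step 7 — Real power: P = Re(S) = 0.6384 W.
Step 8 — Reactive power: Q = Im(S) = 0.007871 VAR.
Step 9 — Apparent power: |S| = 0.6384 VA.
Step 10 — Power factor: PF = P/|S| = 0.9999 (lagging).

(a) P = 0.6384 W  (b) Q = 0.007871 VAR  (c) S = 0.6384 VA  (d) PF = 0.9999 (lagging)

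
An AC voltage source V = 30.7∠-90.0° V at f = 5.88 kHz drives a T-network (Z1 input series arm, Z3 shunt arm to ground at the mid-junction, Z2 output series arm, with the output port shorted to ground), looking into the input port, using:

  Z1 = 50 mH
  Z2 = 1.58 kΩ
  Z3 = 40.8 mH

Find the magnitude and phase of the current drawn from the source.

Step 1 — Angular frequency: ω = 2π·f = 2π·5880 = 3.695e+04 rad/s.
Step 2 — Component impedances:
  Z1: Z = jωL = j·3.695e+04·0.05 = 0 + j1847 Ω
  Z2: Z = R = 1580 Ω
  Z3: Z = jωL = j·3.695e+04·0.0408 = 0 + j1507 Ω
Step 3 — With the output port shorted to ground, the output series arm Z2 runs from the junction to ground; the shunt arm Z3 also runs from the junction to ground. They appear in parallel: Z3 || Z2 = 752.8 + j789.1 Ω.
Step 4 — Series with input arm Z1: Z_in = Z1 + (Z3 || Z2) = 752.8 + j2636 Ω = 2742∠74.1° Ω.
Step 5 — Source phasor: V = 30.7∠-90.0° V = 0 - j30.7 V.
Step 6 — Ohm's law: I = V / Z_total = (0 - j30.7) / (752.8 + j2636) = -0.01077 - j0.003075 A.
Step 7 — Convert to polar: |I| = 0.0112 A, ∠I = -164.1°.

I = 0.0112∠-164.1° A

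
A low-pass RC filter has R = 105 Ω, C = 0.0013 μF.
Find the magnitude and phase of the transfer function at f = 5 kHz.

Step 1 — Angular frequency: ω = 2π·5000 = 3.142e+04 rad/s.
Step 2 — Transfer function: H(jω) = 1/(1 + jωRC).
Step 3 — Denominator: 1 + jωRC = 1 + j·3.142e+04·105·1.3e-09 = 1 + j0.004288.
Step 4 — H = 1 - j0.004288.
Step 5 — Magnitude: |H| = 1 (-0.0 dB); phase: φ = -0.2°.

|H| = 1 (-0.0 dB), φ = -0.2°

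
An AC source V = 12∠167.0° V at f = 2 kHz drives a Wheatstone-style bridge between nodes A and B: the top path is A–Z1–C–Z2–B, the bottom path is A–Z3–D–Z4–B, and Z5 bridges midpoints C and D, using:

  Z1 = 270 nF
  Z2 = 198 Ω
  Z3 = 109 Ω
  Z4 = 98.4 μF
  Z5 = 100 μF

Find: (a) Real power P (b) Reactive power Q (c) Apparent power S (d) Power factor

Step 1 — Angular frequency: ω = 2π·f = 2π·2000 = 1.257e+04 rad/s.
Step 2 — Component impedances:
  Z1: Z = 1/(jωC) = -j/(ω·C) = 0 - j294.7 Ω
  Z2: Z = R = 198 Ω
  Z3: Z = R = 109 Ω
  Z4: Z = 1/(jωC) = -j/(ω·C) = 0 - j0.8087 Ω
  Z5: Z = 1/(jωC) = -j/(ω·C) = 0 - j0.7958 Ω
Step 3 — Bridge requires nodal analysis (the Z5 bridge couples midpoints C and D, so the two paths cannot be reduced to a simple series/parallel combination). Setting node B to ground and injecting 1 A at node A, the 3-node admittance system at A, C, D solves to V_A = Z_AB = 95.95 - j36.19 Ω = 102.6∠-20.7° Ω.
Step 4 — Source phasor: V = 12∠167.0° V = -11.69 + j2.699 V.
Step 5 — Current: I = V / Z = -0.116 - j0.01561 A = 0.117∠-172.3° A.
Step 6 — Complex power: S = V·I* = 1.314 - j0.4956 VA.
Step 7 — Real power: P = Re(S) = 1.314 W.
Step 8 — Reactive power: Q = Im(S) = -0.4956 VAR.
Step 9 — Apparent power: |S| = 1.404 VA.
Step 10 — Power factor: PF = P/|S| = 0.9356 (leading).

(a) P = 1.314 W  (b) Q = -0.4956 VAR  (c) S = 1.404 VA  (d) PF = 0.9356 (leading)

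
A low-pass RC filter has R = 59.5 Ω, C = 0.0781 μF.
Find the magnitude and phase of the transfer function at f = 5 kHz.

Step 1 — Angular frequency: ω = 2π·5000 = 3.142e+04 rad/s.
Step 2 — Transfer function: H(jω) = 1/(1 + jωRC).
Step 3 — Denominator: 1 + jωRC = 1 + j·3.142e+04·59.5·7.81e-08 = 1 + j0.146.
Step 4 — H = 0.9791 - j0.1429.
Step 5 — Magnitude: |H| = 0.9895 (-0.1 dB); phase: φ = -8.3°.

|H| = 0.9895 (-0.1 dB), φ = -8.3°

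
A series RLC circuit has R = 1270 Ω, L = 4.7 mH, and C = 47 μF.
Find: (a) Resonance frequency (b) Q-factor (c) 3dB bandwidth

Step 1 — Resonance condition Im(Z)=0 gives ω₀ = 1/√(LC).
Step 2 — ω₀ = 1/√(0.0047·4.7e-05) = 2128 rad/s.
Step 3 — f₀ = ω₀/(2π) = 338.6 Hz.
Step 4 — Series Q: Q = ω₀L/R = 2128·0.0047/1270 = 0.007874.
Step 5 — 3dB bandwidth: Δω = ω₀/Q = 2.702e+05 rad/s; BW = Δω/(2π) = 4.301e+04 Hz.

(a) f₀ = 338.6 Hz  (b) Q = 0.007874  (c) BW = 4.301e+04 Hz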